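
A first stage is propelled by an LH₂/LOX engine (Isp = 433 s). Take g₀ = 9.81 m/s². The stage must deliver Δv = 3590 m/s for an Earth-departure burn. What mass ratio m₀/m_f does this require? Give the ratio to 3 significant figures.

v_e = Isp · g₀ = 433 × 9.81 = 4247.7 m/s.
Rocket equation: m₀/m_f = exp(Δv / v_e) = exp(3590 / 4247.7) = exp(0.8452) = 2.3283.

mass ratio ≈ 2.33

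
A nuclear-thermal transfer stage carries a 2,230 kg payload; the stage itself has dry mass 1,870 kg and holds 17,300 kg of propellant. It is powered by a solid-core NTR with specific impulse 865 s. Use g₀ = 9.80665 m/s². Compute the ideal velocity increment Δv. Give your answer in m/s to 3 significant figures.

Δv ≈ 14000 m/s

v_e = Isp · g₀ = 865 × 9.80665 = 8482.8 m/s.
m₀ = payload + dry + propellant = 2,230 + 1,870 + 17,300 = 21,400 kg.
m_f = payload + dry = 2,230 + 1,870 = 4,100 kg.
By the Tsiolkovsky rocket equation, Δv = v_e · ln(m₀/m_f) = 8482.8 × ln(5.22) = 8482.8 × 1.6524 ≈ 14016.9 m/s.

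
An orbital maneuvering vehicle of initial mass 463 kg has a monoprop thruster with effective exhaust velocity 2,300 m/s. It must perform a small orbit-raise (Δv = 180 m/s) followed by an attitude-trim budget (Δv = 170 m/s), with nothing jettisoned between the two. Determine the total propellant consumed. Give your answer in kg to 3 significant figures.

total propellant consumed ≈ 65.4 kg

After the first burn: m = 463 × exp(−180/2300.0) = 463 × 0.92472 = 428.145 kg.
After the second burn: m = 428.145 × exp(−170/2300.0) = 428.145 × 0.92875 = 397.64 kg.
Total propellant = m₀ − m_final = 463 − 397.64 = 65.36 kg.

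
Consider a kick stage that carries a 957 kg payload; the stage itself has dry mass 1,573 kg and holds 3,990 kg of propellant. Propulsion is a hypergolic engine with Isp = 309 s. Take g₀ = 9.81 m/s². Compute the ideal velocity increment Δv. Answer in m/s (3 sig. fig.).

Δv ≈ 2870 m/s

v_e = Isp · g₀ = 309 × 9.81 = 3031.3 m/s.
m₀ = payload + dry + propellant = 957 + 1,573 + 3,990 = 6,520 kg.
m_f = payload + dry = 957 + 1,573 = 2,530 kg.
Using Δv = v_e ln(m₀/m_f): Δv = v_e · ln(m₀/m_f) = 3031.3 × ln(2.577) = 3031.3 × 0.9467 ≈ 2869.6 m/s.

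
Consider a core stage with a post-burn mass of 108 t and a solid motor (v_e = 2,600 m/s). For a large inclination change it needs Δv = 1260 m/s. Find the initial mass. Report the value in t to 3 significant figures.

m₀/m_f = exp(Δv / v_e) = exp(1260 / 2600.0) = exp(0.4846) = 1.6236.
m₀ = m_f × 1.6236 = 108 × 1.6236 = 175.349 t.

initial mass ≈ 175 t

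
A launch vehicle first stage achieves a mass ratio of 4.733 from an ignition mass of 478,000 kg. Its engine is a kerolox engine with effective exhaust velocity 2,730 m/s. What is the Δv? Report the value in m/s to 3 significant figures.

From the ideal rocket equation, Δv = v_e · ln(4.733) = 2730.0 × 1.5546 ≈ 4243.9 m/s.

Δv ≈ 4240 m/s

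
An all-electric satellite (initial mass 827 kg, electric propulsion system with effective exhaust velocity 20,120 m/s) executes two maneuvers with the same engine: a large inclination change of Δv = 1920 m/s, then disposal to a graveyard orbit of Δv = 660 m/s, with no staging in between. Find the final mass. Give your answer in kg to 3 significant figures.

After the first burn: m = 827 × exp(−1920/20120.0) = 827 × 0.90898 = 751.726 kg.
After the second burn: m = 751.726 × exp(−660/20120.0) = 751.726 × 0.96773 = 727.468 kg.

final mass ≈ 727 kg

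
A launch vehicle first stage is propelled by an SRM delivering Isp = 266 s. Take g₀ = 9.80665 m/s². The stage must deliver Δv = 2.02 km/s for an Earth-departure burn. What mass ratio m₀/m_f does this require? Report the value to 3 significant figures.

mass ratio ≈ 2.17

v_e = Isp · g₀ = 266 × 9.80665 = 2608.6 m/s.
m₀/m_f = exp(Δv / v_e) = exp(2020 / 2608.6) = exp(0.7744) = 2.1692.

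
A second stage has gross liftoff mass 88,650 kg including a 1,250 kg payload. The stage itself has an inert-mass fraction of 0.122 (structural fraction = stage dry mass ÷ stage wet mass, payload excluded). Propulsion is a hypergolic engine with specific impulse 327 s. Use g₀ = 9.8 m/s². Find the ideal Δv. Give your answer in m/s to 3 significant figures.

Stage wet mass = m₀ − payload = 88,650 − 1,250 = 87,400 kg.
Stage dry mass = ε × stage wet mass = 0.122 × 87,400 = 10,662.8 kg.
Burnout mass m_f = stage dry + payload = 10,662.8 + 1,250 = 11,912.8 kg.
v_e = Isp · g₀ = 327 × 9.8 = 3204.6 m/s.
Δv = v_e · ln(88,650/11,912.8) = 3204.6 × ln(7.442) = 3204.6 × 2.0071 ≈ 6432 m/s.

Δv ≈ 6430 m/s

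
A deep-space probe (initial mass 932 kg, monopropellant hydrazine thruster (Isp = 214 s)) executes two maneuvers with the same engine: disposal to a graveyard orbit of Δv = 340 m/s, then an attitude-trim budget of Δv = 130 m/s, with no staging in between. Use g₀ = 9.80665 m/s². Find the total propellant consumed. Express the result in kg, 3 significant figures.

total propellant consumed ≈ 187 kg

v_e = Isp · g₀ = 214 × 9.80665 = 2098.6 m/s.
After the first burn: m = 932 × exp(−340/2098.6) = 932 × 0.85043 = 792.601 kg.
After the second burn: m = 792.601 × exp(−130/2098.6) = 792.601 × 0.93993 = 744.989 kg.
Total propellant = m₀ − m_final = 932 − 744.989 = 187.011 kg.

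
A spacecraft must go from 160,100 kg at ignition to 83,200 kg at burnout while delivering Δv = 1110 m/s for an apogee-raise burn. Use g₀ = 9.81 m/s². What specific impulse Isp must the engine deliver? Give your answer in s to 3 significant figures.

Isp ≈ 173 s

ln(m₀/m_f) = ln(160100/83200) = ln(1.924) = 0.6546.
v_e = Δv / ln(m₀/m_f) = 1110 / 0.6546 = 1695.8 m/s.
Isp = v_e / g₀ = 1695.8 / 9.81 = 172.9 s.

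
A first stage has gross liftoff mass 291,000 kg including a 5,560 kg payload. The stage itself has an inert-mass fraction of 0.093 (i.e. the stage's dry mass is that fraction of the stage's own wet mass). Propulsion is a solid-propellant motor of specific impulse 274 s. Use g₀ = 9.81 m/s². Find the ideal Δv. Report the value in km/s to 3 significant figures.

Δv ≈ 5.92 km/s

Stage wet mass = m₀ − payload = 291,000 − 5,560 = 285,440 kg.
Stage dry mass = ε × stage wet mass = 0.093 × 285,440 = 26,545.9 kg.
Burnout mass m_f = stage dry + payload = 26,545.9 + 5,560 = 32,105.9 kg.
v_e = Isp · g₀ = 274 × 9.81 = 2687.9 m/s.
Δv = v_e · ln(291,000/32,105.9) = 2687.9 × ln(9.064) = 2687.9 × 2.2043 ≈ 5925 m/s.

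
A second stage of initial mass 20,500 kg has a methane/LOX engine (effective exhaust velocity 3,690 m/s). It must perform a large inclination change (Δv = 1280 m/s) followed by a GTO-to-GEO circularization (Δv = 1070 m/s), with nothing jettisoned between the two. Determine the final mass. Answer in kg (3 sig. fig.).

final mass ≈ 10800 kg

After the first burn: m = 20500 × exp(−1280/3690.0) = 20500 × 0.70689 = 14,491.2 kg.
After the second burn: m = 14,491.2 × exp(−1070/3690.0) = 14,491.2 × 0.74828 = 10,843.5 kg.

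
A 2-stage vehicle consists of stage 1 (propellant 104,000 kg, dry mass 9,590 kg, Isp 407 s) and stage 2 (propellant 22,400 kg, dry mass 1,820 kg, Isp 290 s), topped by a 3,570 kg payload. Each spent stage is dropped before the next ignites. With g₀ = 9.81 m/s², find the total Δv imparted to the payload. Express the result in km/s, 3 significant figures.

Δv ≈ 9.98 km/s

Ignition mass of stage 1 = 104,000+9,590 + 22,400+1,820 + 3,570 = 141,380 kg.
Stage 1: m₀ = 141,380 kg, m_f = 141,380 − 104,000 = 37,380 kg; Δv = 407×9.81×ln(3.782) = 3992.7×1.3303 ≈ 5312 m/s.
Stage 2: m₀ = 27,790 kg, m_f = 27,790 − 22,400 = 5,390 kg; Δv = 290×9.81×ln(5.156) = 2844.9×1.6401 ≈ 4666 m/s.
Total Δv = 5312 + 4666 = 9978 m/s.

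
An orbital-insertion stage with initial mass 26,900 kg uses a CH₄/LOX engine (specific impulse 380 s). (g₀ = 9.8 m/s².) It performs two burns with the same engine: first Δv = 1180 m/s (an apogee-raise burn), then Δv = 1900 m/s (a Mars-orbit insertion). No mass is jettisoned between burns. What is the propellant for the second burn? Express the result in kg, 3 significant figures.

v_e = Isp · g₀ = 380 × 9.8 = 3724.0 m/s.
After the first burn: m = 26900 × exp(−1180/3724.0) = 26900 × 0.72843 = 19,594.8 kg.
After the second burn: m = 19,594.8 × exp(−1900/3724.0) = 19,594.8 × 0.60037 = 11,764.1 kg.
Second-burn propellant = 19,594.8 − 11,764.1 = 7,830.7 kg.

propellant for the second burn ≈ 7830 kg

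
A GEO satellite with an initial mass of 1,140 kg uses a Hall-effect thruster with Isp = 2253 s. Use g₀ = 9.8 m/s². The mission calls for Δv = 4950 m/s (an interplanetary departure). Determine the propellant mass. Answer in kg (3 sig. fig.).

v_e = Isp · g₀ = 2253 × 9.8 = 22079.4 m/s.
m₀/m_f = exp(Δv / v_e) = exp(4950 / 22079.4) = exp(0.2242) = 1.2513.
m_f = 1,140 / 1.2513 = 911.053 kg, so propellant = m₀ − m_f = 1,140 − 911.053 = 228.947 kg.

propellant mass ≈ 229 kg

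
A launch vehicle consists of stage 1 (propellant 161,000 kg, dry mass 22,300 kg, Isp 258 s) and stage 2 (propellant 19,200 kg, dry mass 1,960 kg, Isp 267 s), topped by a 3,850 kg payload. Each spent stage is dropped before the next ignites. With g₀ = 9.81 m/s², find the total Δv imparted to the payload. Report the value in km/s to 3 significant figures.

Ignition mass of stage 1 = 161,000+22,300 + 19,200+1,960 + 3,850 = 208,310 kg.
Stage 1: m₀ = 208,310 kg, m_f = 208,310 − 161,000 = 47,310 kg; Δv = 258×9.81×ln(4.403) = 2531.0×1.4823 ≈ 3752 m/s.
Stage 2: m₀ = 25,010 kg, m_f = 25,010 − 19,200 = 5,810 kg; Δv = 267×9.81×ln(4.305) = 2619.3×1.4597 ≈ 3823 m/s.
Total Δv = 3752 + 3823 = 7575 m/s.

Δv ≈ 7.58 km/s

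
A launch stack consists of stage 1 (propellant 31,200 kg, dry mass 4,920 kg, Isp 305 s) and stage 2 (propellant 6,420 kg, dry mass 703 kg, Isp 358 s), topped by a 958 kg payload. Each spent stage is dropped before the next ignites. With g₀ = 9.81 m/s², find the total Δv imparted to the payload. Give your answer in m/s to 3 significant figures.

Ignition mass of stage 1 = 31,200+4,920 + 6,420+703 + 958 = 44,201 kg.
Stage 1: m₀ = 44,201 kg, m_f = 44,201 − 31,200 = 13,001 kg; Δv = 305×9.81×ln(3.4) = 2992.1×1.2237 ≈ 3661 m/s.
Stage 2: m₀ = 8,081 kg, m_f = 8,081 − 6,420 = 1,661 kg; Δv = 358×9.81×ln(4.865) = 3512.0×1.5821 ≈ 5556 m/s.
Total Δv = 3661 + 5556 = 9217 m/s.

Δv ≈ 9220 m/s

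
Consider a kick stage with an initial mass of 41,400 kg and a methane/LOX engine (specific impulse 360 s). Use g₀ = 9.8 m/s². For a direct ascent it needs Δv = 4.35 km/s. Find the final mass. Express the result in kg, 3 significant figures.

final mass ≈ 12100 kg

v_e = Isp · g₀ = 360 × 9.8 = 3528.0 m/s.
m₀/m_f = exp(Δv / v_e) = exp(4350 / 3528.0) = exp(1.2330) = 3.4315.
m_f = m₀ / 3.4315 = 41,400 / 3.4315 = 12,064.7 kg.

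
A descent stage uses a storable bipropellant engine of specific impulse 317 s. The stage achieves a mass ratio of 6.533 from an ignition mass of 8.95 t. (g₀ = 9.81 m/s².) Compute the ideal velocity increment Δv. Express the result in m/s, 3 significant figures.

Δv ≈ 5840 m/s

v_e = Isp · g₀ = 317 × 9.81 = 3109.8 m/s.
Δv = v_e · ln(6.533) = 3109.8 × 1.8769 ≈ 5836.6 m/s.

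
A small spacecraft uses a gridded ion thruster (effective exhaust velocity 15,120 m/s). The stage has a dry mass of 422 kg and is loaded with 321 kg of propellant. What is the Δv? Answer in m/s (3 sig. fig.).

m₀ = m_dry + m_prop = 422 + 321 = 743 kg.
Δv = v_e · ln(m₀/m_f) = 15120.0 × ln(1.761) = 15120.0 × 0.5657 ≈ 8553.2 m/s.

Δv ≈ 8550 m/s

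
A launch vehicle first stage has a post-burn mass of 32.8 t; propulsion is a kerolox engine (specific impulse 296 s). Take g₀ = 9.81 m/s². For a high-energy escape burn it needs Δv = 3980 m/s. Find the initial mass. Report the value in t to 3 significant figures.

initial mass ≈ 129 t

v_e = Isp · g₀ = 296 × 9.81 = 2903.8 m/s.
m₀/m_f = exp(Δv / v_e) = exp(3980 / 2903.8) = exp(1.3706) = 3.9379.
m₀ = m_f × 3.9379 = 32.8 × 3.9379 = 129.163 t.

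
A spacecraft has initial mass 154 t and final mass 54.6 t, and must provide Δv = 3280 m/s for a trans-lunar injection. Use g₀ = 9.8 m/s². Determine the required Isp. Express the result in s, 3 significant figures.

ln(m₀/m_f) = ln(154000/54600) = ln(2.821) = 1.0369.
Using Δv = v_e ln(m₀/m_f): v_e = Δv / ln(m₀/m_f) = 3280 / 1.0369 = 3163.2 m/s.
Isp = v_e / g₀ = 3163.2 / 9.8 = 322.8 s.

Isp ≈ 323 s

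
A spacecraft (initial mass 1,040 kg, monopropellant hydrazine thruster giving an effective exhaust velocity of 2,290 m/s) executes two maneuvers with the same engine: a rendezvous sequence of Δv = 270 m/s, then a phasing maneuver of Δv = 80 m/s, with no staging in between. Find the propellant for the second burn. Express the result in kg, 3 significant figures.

propellant for the second burn ≈ 31.7 kg

After the first burn: m = 1040 × exp(−270/2290.0) = 1040 × 0.88878 = 924.331 kg.
After the second burn: m = 924.331 × exp(−80/2290.0) = 924.331 × 0.96567 = 892.599 kg.
Second-burn propellant = 924.331 − 892.599 = 31.732 kg.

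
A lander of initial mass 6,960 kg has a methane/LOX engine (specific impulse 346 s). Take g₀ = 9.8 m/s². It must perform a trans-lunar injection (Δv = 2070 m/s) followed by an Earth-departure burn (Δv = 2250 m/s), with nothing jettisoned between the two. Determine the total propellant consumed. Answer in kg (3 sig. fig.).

v_e = Isp · g₀ = 346 × 9.8 = 3390.8 m/s.
After the first burn: m = 6960 × exp(−2070/3390.8) = 6960 × 0.54309 = 3,779.91 kg.
After the second burn: m = 3,779.91 × exp(−2250/3390.8) = 3,779.91 × 0.51501 = 1,946.69 kg.
Total propellant = m₀ − m_final = 6960 − 1,946.69 = 5,013.31 kg.

total propellant consumed ≈ 5010 kg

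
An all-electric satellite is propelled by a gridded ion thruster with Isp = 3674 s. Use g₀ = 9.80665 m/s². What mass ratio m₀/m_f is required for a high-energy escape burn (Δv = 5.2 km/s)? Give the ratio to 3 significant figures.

mass ratio ≈ 1.16

v_e = Isp · g₀ = 3674 × 9.80665 = 36029.6 m/s.
m₀/m_f = exp(Δv / v_e) = exp(5200 / 36029.6) = exp(0.1443) = 1.1553.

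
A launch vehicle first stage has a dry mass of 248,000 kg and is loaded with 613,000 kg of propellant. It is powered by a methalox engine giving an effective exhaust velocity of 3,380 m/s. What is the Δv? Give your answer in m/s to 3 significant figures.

m₀ = m_dry + m_prop = 248,000 + 613,000 = 861,000 kg.
Using Δv = v_e ln(m₀/m_f): Δv = v_e · ln(m₀/m_f) = 3380.0 × ln(3.472) = 3380.0 × 1.2447 ≈ 4207.0 m/s.

Δv ≈ 4210 m/s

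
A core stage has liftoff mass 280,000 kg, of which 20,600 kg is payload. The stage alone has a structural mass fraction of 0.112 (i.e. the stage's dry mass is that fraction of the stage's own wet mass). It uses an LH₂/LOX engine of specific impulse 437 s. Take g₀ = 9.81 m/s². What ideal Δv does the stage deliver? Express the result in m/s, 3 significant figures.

Δv ≈ 7420 m/s

Stage wet mass = m₀ − payload = 280,000 − 20,600 = 259,400 kg.
Stage dry mass = ε × stage wet mass = 0.112 × 259,400 = 29,052.8 kg.
Burnout mass m_f = stage dry + payload = 29,052.8 + 20,600 = 49,652.8 kg.
v_e = Isp · g₀ = 437 × 9.81 = 4287.0 m/s.
Δv = v_e · ln(280,000/49,652.8) = 4287.0 × ln(5.639) = 4287.0 × 1.7297 ≈ 7415 m/s.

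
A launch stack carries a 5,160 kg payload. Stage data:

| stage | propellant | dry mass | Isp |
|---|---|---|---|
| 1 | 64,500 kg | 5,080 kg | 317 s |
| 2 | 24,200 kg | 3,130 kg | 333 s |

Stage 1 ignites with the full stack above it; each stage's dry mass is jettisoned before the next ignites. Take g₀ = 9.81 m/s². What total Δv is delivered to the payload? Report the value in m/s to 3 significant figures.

Ignition mass of stage 1 = 64,500+5,080 + 24,200+3,130 + 5,160 = 102,070 kg.
Stage 1: m₀ = 102,070 kg, m_f = 102,070 − 64,500 = 37,570 kg; Δv = 317×9.81×ln(2.717) = 3109.8×0.9995 ≈ 3108 m/s.
Stage 2: m₀ = 32,490 kg, m_f = 32,490 − 24,200 = 8,290 kg; Δv = 333×9.81×ln(3.919) = 3266.7×1.3659 ≈ 4462 m/s.
Total Δv = 3108 + 4462 = 7570 m/s.

Δv ≈ 7570 m/s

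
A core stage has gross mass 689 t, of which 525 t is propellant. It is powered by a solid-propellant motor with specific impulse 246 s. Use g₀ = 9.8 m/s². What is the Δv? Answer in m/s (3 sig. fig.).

Δv ≈ 3460 m/s

v_e = Isp · g₀ = 246 × 9.8 = 2410.8 m/s.
m_f = m₀ − m_prop = 689 − 525 = 164 t.
Δv = v_e · ln(m₀/m_f) = 2410.8 × ln(4.201) = 2410.8 × 1.4354 ≈ 3460.4 m/s.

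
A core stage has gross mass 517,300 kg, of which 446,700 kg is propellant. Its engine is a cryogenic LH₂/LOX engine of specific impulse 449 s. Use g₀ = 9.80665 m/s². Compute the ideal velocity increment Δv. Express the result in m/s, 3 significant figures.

v_e = Isp · g₀ = 449 × 9.80665 = 4403.2 m/s.
m_f = m₀ − m_prop = 517,300 − 446,700 = 70,600 kg.
Δv = v_e · ln(m₀/m_f) = 4403.2 × ln(7.327) = 4403.2 × 1.9916 ≈ 8769.4 m/s.

Δv ≈ 8770 m/s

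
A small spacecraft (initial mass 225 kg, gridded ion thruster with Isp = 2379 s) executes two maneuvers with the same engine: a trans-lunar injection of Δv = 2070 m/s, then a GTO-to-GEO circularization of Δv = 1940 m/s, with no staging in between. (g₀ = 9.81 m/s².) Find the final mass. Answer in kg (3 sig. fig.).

final mass ≈ 189 kg

v_e = Isp · g₀ = 2379 × 9.81 = 23338.0 m/s.
After the first burn: m = 225 × exp(−2070/23338.0) = 225 × 0.91512 = 205.902 kg.
After the second burn: m = 205.902 × exp(−1940/23338.0) = 205.902 × 0.92023 = 189.477 kg.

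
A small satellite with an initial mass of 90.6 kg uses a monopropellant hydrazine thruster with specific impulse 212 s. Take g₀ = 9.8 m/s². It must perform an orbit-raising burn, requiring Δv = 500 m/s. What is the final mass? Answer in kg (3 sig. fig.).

final mass ≈ 71.2 kg

v_e = Isp · g₀ = 212 × 9.8 = 2077.6 m/s.
m₀/m_f = exp(Δv / v_e) = exp(500 / 2077.6) = exp(0.2407) = 1.2721.
m_f = m₀ / 1.2721 = 90.6 / 1.2721 = 71.2208 kg.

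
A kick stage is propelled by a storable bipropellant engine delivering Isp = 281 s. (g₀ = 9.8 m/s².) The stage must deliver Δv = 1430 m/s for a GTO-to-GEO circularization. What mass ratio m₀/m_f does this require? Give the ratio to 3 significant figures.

v_e = Isp · g₀ = 281 × 9.8 = 2753.8 m/s.
From the ideal rocket equation, m₀/m_f = exp(Δv / v_e) = exp(1430 / 2753.8) = exp(0.5193) = 1.6808.

mass ratio ≈ 1.68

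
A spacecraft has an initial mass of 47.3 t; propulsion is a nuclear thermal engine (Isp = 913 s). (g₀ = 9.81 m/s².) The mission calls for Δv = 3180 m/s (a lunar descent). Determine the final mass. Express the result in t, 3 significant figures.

v_e = Isp · g₀ = 913 × 9.81 = 8956.5 m/s.
m₀/m_f = exp(Δv / v_e) = exp(3180 / 8956.5) = exp(0.3550) = 1.4262.
m_f = m₀ / 1.4262 = 47.3 / 1.4262 = 33.1651 t.

final mass ≈ 33.2 t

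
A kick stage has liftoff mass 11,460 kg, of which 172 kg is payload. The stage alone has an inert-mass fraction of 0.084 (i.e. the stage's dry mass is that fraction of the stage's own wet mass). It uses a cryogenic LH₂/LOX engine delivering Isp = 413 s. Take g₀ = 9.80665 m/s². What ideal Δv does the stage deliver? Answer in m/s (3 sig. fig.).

Δv ≈ 9420 m/s

Stage wet mass = m₀ − payload = 11,460 − 172 = 11,288 kg.
Stage dry mass = ε × stage wet mass = 0.084 × 11,288 = 948.192 kg.
Burnout mass m_f = stage dry + payload = 948.192 + 172 = 1,120.192 kg.
v_e = Isp · g₀ = 413 × 9.80665 = 4050.1 m/s.
Δv = v_e · ln(11,460/1,120.192) = 4050.1 × ln(10.23) = 4050.1 × 2.3254 ≈ 9418 m/s.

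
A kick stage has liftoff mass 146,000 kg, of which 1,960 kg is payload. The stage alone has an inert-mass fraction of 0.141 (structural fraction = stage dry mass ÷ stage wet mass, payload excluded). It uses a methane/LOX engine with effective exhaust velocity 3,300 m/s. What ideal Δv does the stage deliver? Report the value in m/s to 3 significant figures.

Δv ≈ 6210 m/s

Stage wet mass = m₀ − payload = 146,000 − 1,960 = 144,040 kg.
Stage dry mass = ε × stage wet mass = 0.141 × 144,040 = 20,309.6 kg.
Burnout mass m_f = stage dry + payload = 20,309.6 + 1,960 = 22,269.6 kg.
From the ideal rocket equation, Δv = v_e · ln(146,000/22,269.6) = 3300.0 × ln(6.556) = 3300.0 × 1.8804 ≈ 6205 m/s.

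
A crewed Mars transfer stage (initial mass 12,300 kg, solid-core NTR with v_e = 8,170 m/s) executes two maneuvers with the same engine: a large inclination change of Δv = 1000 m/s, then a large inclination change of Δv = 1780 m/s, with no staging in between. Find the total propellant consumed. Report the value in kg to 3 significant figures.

After the first burn: m = 12300 × exp(−1000/8170.0) = 12300 × 0.88480 = 10,883 kg.
After the second burn: m = 10,883 × exp(−1780/8170.0) = 10,883 × 0.80423 = 8,752.44 kg.
Total propellant = m₀ − m_final = 12300 − 8,752.44 = 3,547.56 kg.

total propellant consumed ≈ 3550 kg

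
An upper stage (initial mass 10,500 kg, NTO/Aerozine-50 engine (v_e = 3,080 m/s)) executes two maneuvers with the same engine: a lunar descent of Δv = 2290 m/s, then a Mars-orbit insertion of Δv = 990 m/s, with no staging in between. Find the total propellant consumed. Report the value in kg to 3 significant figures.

After the first burn: m = 10500 × exp(−2290/3080.0) = 10500 × 0.47544 = 4,992.12 kg.
After the second burn: m = 4,992.12 × exp(−990/3080.0) = 4,992.12 × 0.72511 = 3,619.84 kg.
Total propellant = m₀ − m_final = 10500 − 3,619.84 = 6,880.16 kg.

total propellant consumed ≈ 6880 kg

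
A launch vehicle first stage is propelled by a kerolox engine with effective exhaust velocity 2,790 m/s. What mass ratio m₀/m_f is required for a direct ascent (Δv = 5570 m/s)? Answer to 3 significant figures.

mass ratio ≈ 7.36

Rocket equation: m₀/m_f = exp(Δv / v_e) = exp(5570 / 2790.0) = exp(1.9964) = 7.3626.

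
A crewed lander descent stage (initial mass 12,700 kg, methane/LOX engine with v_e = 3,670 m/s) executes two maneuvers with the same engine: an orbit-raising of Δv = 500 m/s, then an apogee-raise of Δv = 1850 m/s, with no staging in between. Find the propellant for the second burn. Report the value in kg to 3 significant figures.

After the first burn: m = 12700 × exp(−500/3670.0) = 12700 × 0.87263 = 11,082.4 kg.
After the second burn: m = 11,082.4 × exp(−1850/3670.0) = 11,082.4 × 0.60406 = 6,694.43 kg.
Second-burn propellant = 11,082.4 − 6,694.43 = 4,387.97 kg.

propellant for the second burn ≈ 4390 kg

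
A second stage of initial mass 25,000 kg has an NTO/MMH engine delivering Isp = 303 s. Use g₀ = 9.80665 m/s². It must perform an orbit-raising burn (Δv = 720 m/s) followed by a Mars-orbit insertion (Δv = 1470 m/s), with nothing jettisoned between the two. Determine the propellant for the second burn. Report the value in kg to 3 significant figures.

propellant for the second burn ≈ 7660 kg

v_e = Isp · g₀ = 303 × 9.80665 = 2971.4 m/s.
After the first burn: m = 25000 × exp(−720/2971.4) = 25000 × 0.78481 = 19,620.3 kg.
After the second burn: m = 19,620.3 × exp(−1470/2971.4) = 19,620.3 × 0.60975 = 11,963.5 kg.
Second-burn propellant = 19,620.3 − 11,963.5 = 7,656.8 kg.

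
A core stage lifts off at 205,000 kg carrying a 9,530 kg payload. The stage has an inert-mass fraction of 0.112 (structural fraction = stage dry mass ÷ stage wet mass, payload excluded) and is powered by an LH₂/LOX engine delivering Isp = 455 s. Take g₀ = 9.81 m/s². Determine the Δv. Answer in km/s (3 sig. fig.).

Stage wet mass = m₀ − payload = 205,000 − 9,530 = 195,470 kg.
Stage dry mass = ε × stage wet mass = 0.112 × 195,470 = 21,892.6 kg.
Burnout mass m_f = stage dry + payload = 21,892.6 + 9,530 = 31,422.6 kg.
v_e = Isp · g₀ = 455 × 9.81 = 4463.6 m/s.
From the ideal rocket equation, Δv = v_e · ln(205,000/31,422.6) = 4463.6 × ln(6.524) = 4463.6 × 1.8755 ≈ 8371 m/s.

Δv ≈ 8.37 km/s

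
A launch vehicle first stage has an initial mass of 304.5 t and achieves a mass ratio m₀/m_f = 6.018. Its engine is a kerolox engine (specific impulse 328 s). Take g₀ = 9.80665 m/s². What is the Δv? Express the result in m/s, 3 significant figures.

v_e = Isp · g₀ = 328 × 9.80665 = 3216.6 m/s.
From the ideal rocket equation, Δv = v_e · ln(6.018) = 3216.6 × 1.7948 ≈ 5773.0 m/s.

Δv ≈ 5770 m/s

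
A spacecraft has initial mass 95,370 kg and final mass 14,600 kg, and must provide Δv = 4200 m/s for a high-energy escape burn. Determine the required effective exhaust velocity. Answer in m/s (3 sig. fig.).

v_e ≈ 2240 m/s

ln(m₀/m_f) = ln(95370/14600) = ln(6.532) = 1.8767.
By the Tsiolkovsky rocket equation, v_e = Δv / ln(m₀/m_f) = 4200 / 1.8767 = 2237.9 m/s.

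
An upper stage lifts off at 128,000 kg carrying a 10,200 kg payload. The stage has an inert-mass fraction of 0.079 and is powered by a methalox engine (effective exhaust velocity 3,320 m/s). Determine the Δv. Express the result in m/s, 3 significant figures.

Δv ≈ 6250 m/s

Stage wet mass = m₀ − payload = 128,000 − 10,200 = 117,800 kg.
Stage dry mass = ε × stage wet mass = 0.079 × 117,800 = 9,306.2 kg.
Burnout mass m_f = stage dry + payload = 9,306.2 + 10,200 = 19,506.2 kg.
Δv = v_e · ln(128,000/19,506.2) = 3320.0 × ln(6.562) = 3320.0 × 1.8813 ≈ 6246 m/s.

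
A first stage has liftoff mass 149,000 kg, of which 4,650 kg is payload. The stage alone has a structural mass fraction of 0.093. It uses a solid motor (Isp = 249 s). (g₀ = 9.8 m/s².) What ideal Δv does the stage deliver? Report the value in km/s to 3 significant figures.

Δv ≈ 5.15 km/s

Stage wet mass = m₀ − payload = 149,000 − 4,650 = 144,350 kg.
Stage dry mass = ε × stage wet mass = 0.093 × 144,350 = 13,424.6 kg.
Burnout mass m_f = stage dry + payload = 13,424.6 + 4,650 = 18,074.6 kg.
v_e = Isp · g₀ = 249 × 9.8 = 2440.2 m/s.
Δv = v_e · ln(149,000/18,074.6) = 2440.2 × ln(8.244) = 2440.2 × 2.1094 ≈ 5147 m/s.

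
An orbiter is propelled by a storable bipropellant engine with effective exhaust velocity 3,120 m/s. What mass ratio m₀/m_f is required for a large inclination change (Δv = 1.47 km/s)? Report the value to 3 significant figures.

Rocket equation: m₀/m_f = exp(Δv / v_e) = exp(1470 / 3120.0) = exp(0.4712) = 1.6018.

mass ratio ≈ 1.60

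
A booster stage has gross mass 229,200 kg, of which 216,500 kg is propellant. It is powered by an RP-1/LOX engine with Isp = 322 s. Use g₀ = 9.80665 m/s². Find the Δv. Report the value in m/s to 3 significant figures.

Δv ≈ 9140 m/s

v_e = Isp · g₀ = 322 × 9.80665 = 3157.7 m/s.
m_f = m₀ − m_prop = 229,200 − 216,500 = 12,700 kg.
Δv = v_e · ln(m₀/m_f) = 3157.7 × ln(18.05) = 3157.7 × 2.8930 ≈ 9135.3 m/s.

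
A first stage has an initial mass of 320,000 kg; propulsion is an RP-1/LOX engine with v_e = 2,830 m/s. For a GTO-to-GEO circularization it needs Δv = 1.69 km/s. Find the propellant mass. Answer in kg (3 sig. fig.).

Using Δv = v_e ln(m₀/m_f): m₀/m_f = exp(Δv / v_e) = exp(1690 / 2830.0) = exp(0.5972) = 1.8170.
m_f = 320,000 / 1.8170 = 176,114 kg, so propellant = m₀ − m_f = 320,000 − 176,114 = 143,886 kg.

propellant mass ≈ 144000 kg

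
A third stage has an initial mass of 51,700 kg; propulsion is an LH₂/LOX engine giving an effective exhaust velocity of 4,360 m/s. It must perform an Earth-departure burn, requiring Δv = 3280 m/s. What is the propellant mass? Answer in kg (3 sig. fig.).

By the Tsiolkovsky rocket equation, m₀/m_f = exp(Δv / v_e) = exp(3280 / 4360.0) = exp(0.7523) = 2.1219.
m_f = 51,700 / 2.1219 = 24,365 kg, so propellant = m₀ − m_f = 51,700 − 24,365 = 27,335 kg.

propellant mass ≈ 27300 kg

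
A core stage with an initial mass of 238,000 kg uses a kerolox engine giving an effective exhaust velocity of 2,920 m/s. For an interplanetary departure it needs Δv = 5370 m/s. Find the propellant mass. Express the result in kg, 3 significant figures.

m₀/m_f = exp(Δv / v_e) = exp(5370 / 2920.0) = exp(1.8390) = 6.2905.
m_f = 238,000 / 6.2905 = 37,834.8 kg, so propellant = m₀ − m_f = 238,000 − 37,834.8 = 200,165.2 kg.

propellant mass ≈ 200000 kg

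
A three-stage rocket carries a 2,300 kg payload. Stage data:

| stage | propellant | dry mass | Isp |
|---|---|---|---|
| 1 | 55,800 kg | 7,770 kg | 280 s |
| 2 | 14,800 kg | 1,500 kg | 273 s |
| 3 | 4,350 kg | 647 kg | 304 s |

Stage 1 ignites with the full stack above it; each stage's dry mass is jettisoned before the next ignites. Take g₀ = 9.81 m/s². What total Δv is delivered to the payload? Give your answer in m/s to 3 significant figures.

Δv ≈ 8150 m/s

Ignition mass of stage 1 = 55,800+7,770 + 14,800+1,500 + 4,350+647 + 2,300 = 87,167 kg.
Stage 1: m₀ = 87,167 kg, m_f = 87,167 − 55,800 = 31,367 kg; Δv = 280×9.81×ln(2.779) = 2746.8×1.0221 ≈ 2807 m/s.
Stage 2: m₀ = 23,597 kg, m_f = 23,597 − 14,800 = 8,797 kg; Δv = 273×9.81×ln(2.682) = 2678.1×0.9867 ≈ 2643 m/s.
Stage 3: m₀ = 7,297 kg, m_f = 7,297 − 4,350 = 2,947 kg; Δv = 304×9.81×ln(2.476) = 2982.2×0.9067 ≈ 2704 m/s.
Total Δv = 2807 + 2643 + 2704 = 8154 m/s.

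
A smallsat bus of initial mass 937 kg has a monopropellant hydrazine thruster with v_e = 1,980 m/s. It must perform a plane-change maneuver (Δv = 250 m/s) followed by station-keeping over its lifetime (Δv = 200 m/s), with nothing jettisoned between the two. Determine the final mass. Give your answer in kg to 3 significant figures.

After the first burn: m = 937 × exp(−250/1980.0) = 937 × 0.88138 = 825.853 kg.
After the second burn: m = 825.853 × exp(−200/1980.0) = 825.853 × 0.90392 = 746.505 kg.

final mass ≈ 747 kg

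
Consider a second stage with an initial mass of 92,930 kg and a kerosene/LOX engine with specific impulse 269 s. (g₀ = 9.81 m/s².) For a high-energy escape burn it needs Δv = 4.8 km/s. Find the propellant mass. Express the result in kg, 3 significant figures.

v_e = Isp · g₀ = 269 × 9.81 = 2638.9 m/s.
From the ideal rocket equation, m₀/m_f = exp(Δv / v_e) = exp(4800 / 2638.9) = exp(1.8189) = 6.1654.
m_f = 92,930 / 6.1654 = 15,072.8 kg, so propellant = m₀ − m_f = 92,930 − 15,072.8 = 77,857.2 kg.

propellant mass ≈ 77900 kg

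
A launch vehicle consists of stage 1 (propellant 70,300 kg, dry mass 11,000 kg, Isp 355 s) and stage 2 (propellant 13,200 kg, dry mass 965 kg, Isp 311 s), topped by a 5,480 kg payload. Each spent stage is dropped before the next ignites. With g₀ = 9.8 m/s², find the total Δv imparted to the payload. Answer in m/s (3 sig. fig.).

Δv ≈ 7540 m/s

Ignition mass of stage 1 = 70,300+11,000 + 13,200+965 + 5,480 = 100,945 kg.
Stage 1: m₀ = 100,945 kg, m_f = 100,945 − 70,300 = 30,645 kg; Δv = 355×9.8×ln(3.294) = 3479.0×1.1921 ≈ 4147 m/s.
Stage 2: m₀ = 19,645 kg, m_f = 19,645 − 13,200 = 6,445 kg; Δv = 311×9.8×ln(3.048) = 3047.8×1.1145 ≈ 3397 m/s.
Total Δv = 4147 + 3397 = 7544 m/s.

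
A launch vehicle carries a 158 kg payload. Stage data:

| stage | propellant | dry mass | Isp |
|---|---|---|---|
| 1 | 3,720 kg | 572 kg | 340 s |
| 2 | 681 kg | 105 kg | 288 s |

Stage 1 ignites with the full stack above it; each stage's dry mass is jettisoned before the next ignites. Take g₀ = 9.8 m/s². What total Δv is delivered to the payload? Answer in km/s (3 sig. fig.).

Ignition mass of stage 1 = 3,720+572 + 681+105 + 158 = 5,236 kg.
Stage 1: m₀ = 5,236 kg, m_f = 5,236 − 3,720 = 1,516 kg; Δv = 340×9.8×ln(3.454) = 3332.0×1.2395 ≈ 4130 m/s.
Stage 2: m₀ = 944 kg, m_f = 944 − 681 = 263 kg; Δv = 288×9.8×ln(3.589) = 2822.4×1.2780 ≈ 3607 m/s.
Total Δv = 4130 + 3607 = 7737 m/s.

Δv ≈ 7.74 km/s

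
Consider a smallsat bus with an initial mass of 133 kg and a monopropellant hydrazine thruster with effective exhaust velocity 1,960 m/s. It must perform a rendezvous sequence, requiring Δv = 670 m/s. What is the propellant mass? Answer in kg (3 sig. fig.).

From the ideal rocket equation, m₀/m_f = exp(Δv / v_e) = exp(670 / 1960.0) = exp(0.3418) = 1.4075.
m_f = 133 / 1.4075 = 94.4938 kg, so propellant = m₀ − m_f = 133 − 94.4938 = 38.5062 kg.

propellant mass ≈ 38.5 kg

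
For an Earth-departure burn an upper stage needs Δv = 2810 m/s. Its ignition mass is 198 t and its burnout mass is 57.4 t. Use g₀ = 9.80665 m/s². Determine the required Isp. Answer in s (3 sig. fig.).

Isp ≈ 231 s

ln(m₀/m_f) = ln(198000/57400) = ln(3.449) = 1.2382.
By the Tsiolkovsky rocket equation, v_e = Δv / ln(m₀/m_f) = 2810 / 1.2382 = 2269.4 m/s.
Isp = v_e / g₀ = 2269.4 / 9.80665 = 231.4 s.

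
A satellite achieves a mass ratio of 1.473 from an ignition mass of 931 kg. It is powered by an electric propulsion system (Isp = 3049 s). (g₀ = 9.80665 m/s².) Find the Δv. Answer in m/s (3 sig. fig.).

Δv ≈ 11600 m/s

v_e = Isp · g₀ = 3049 × 9.80665 = 29900.5 m/s.
Δv = v_e · ln(1.473) = 29900.5 × 0.3873 ≈ 11580.5 m/s.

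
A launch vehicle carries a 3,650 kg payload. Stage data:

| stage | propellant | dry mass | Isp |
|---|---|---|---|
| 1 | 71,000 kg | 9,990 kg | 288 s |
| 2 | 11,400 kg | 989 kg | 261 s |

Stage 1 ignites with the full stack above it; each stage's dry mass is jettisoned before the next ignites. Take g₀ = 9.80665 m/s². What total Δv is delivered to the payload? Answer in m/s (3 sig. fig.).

Ignition mass of stage 1 = 71,000+9,990 + 11,400+989 + 3,650 = 97,029 kg.
Stage 1: m₀ = 97,029 kg, m_f = 97,029 − 71,000 = 26,029 kg; Δv = 288×9.80665×ln(3.728) = 2824.3×1.3158 ≈ 3716 m/s.
Stage 2: m₀ = 16,039 kg, m_f = 16,039 − 11,400 = 4,639 kg; Δv = 261×9.80665×ln(3.457) = 2559.5×1.2405 ≈ 3175 m/s.
Total Δv = 3716 + 3175 = 6891 m/s.

Δv ≈ 6890 m/s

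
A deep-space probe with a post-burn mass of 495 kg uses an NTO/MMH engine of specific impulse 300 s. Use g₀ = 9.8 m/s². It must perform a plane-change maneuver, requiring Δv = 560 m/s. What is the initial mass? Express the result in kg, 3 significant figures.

v_e = Isp · g₀ = 300 × 9.8 = 2940.0 m/s.
Using Δv = v_e ln(m₀/m_f): m₀/m_f = exp(Δv / v_e) = exp(560 / 2940.0) = exp(0.1905) = 1.2098.
m₀ = m_f × 1.2098 = 495 × 1.2098 = 598.851 kg.

initial mass ≈ 599 kg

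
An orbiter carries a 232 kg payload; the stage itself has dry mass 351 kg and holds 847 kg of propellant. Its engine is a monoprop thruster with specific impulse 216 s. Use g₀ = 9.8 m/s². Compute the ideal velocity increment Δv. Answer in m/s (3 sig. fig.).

v_e = Isp · g₀ = 216 × 9.8 = 2116.8 m/s.
m₀ = payload + dry + propellant = 232 + 351 + 847 = 1,430 kg.
m_f = payload + dry = 232 + 351 = 583 kg.
Δv = v_e · ln(m₀/m_f) = 2116.8 × ln(2.453) = 2116.8 × 0.8972 ≈ 1899.3 m/s.

Δv ≈ 1900 m/s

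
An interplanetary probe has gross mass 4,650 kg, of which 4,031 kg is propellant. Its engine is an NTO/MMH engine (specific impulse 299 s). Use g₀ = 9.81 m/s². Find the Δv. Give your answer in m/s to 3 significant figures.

Δv ≈ 5910 m/s

v_e = Isp · g₀ = 299 × 9.81 = 2933.2 m/s.
m_f = m₀ − m_prop = 4,650 − 4,031 = 619 kg.
Δv = v_e · ln(m₀/m_f) = 2933.2 × ln(7.512) = 2933.2 × 2.0165 ≈ 5914.8 m/s.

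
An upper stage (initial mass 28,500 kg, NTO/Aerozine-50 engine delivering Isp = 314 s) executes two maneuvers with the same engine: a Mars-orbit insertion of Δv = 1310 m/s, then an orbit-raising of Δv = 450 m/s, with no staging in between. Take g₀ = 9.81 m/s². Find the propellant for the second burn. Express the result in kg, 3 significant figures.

v_e = Isp · g₀ = 314 × 9.81 = 3080.3 m/s.
After the first burn: m = 28500 × exp(−1310/3080.3) = 28500 × 0.65359 = 18,627.3 kg.
After the second burn: m = 18,627.3 × exp(−450/3080.3) = 18,627.3 × 0.86408 = 16,095.5 kg.
Second-burn propellant = 18,627.3 − 16,095.5 = 2,531.8 kg.

propellant for the second burn ≈ 2530 kg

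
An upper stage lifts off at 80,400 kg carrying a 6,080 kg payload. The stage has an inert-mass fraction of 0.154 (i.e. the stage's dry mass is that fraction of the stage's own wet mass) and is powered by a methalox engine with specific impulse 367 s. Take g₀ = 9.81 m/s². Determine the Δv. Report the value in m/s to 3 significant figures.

Stage wet mass = m₀ − payload = 80,400 − 6,080 = 74,320 kg.
Stage dry mass = ε × stage wet mass = 0.154 × 74,320 = 11,445.3 kg.
Burnout mass m_f = stage dry + payload = 11,445.3 + 6,080 = 17,525.3 kg.
v_e = Isp · g₀ = 367 × 9.81 = 3600.3 m/s.
By the Tsiolkovsky rocket equation, Δv = v_e · ln(80,400/17,525.3) = 3600.3 × ln(4.588) = 3600.3 × 1.5234 ≈ 5485 m/s.

Δv ≈ 5480 m/s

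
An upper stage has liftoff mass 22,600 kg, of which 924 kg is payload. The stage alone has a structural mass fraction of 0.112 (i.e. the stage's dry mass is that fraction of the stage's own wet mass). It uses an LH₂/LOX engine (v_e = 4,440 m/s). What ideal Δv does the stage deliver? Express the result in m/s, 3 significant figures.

Δv ≈ 8470 m/s

Stage wet mass = m₀ − payload = 22,600 − 924 = 21,676 kg.
Stage dry mass = ε × stage wet mass = 0.112 × 21,676 = 2,427.71 kg.
Burnout mass m_f = stage dry + payload = 2,427.71 + 924 = 3,351.71 kg.
Δv = v_e · ln(22,600/3,351.71) = 4440.0 × ln(6.743) = 4440.0 × 1.9085 ≈ 8474 m/s.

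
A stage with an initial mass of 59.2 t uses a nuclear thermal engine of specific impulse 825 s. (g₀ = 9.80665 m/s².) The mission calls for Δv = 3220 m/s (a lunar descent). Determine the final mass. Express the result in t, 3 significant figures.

v_e = Isp · g₀ = 825 × 9.80665 = 8090.5 m/s.
m₀/m_f = exp(Δv / v_e) = exp(3220 / 8090.5) = exp(0.3980) = 1.4888.
m_f = m₀ / 1.4888 = 59.2 / 1.4888 = 39.7636 t.

final mass ≈ 39.8 t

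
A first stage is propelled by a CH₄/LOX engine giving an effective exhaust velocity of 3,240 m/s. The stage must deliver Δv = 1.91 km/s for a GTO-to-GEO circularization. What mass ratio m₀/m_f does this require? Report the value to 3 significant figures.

mass ratio ≈ 1.80

m₀/m_f = exp(Δv / v_e) = exp(1910 / 3240.0) = exp(0.5895) = 1.8031.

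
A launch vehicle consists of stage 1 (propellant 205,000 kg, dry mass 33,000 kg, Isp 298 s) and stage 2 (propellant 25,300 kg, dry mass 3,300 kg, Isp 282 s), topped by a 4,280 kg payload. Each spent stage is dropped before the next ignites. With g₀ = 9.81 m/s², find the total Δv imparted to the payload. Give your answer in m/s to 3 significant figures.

Ignition mass of stage 1 = 205,000+33,000 + 25,300+3,300 + 4,280 = 270,880 kg.
Stage 1: m₀ = 270,880 kg, m_f = 270,880 − 205,000 = 65,880 kg; Δv = 298×9.81×ln(4.112) = 2923.4×1.4138 ≈ 4133 m/s.
Stage 2: m₀ = 32,880 kg, m_f = 32,880 − 25,300 = 7,580 kg; Δv = 282×9.81×ln(4.338) = 2766.4×1.4674 ≈ 4059 m/s.
Total Δv = 4133 + 4059 = 8192 m/s.

Δv ≈ 8190 m/s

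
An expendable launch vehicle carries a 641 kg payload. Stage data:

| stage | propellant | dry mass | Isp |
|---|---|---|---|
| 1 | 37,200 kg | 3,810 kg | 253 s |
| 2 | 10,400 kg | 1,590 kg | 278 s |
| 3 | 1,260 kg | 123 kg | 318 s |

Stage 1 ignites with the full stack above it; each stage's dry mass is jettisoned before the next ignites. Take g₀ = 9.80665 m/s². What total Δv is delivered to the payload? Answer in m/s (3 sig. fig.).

Δv ≈ 9530 m/s

Ignition mass of stage 1 = 37,200+3,810 + 10,400+1,590 + 1,260+123 + 641 = 55,024 kg.
Stage 1: m₀ = 55,024 kg, m_f = 55,024 − 37,200 = 17,824 kg; Δv = 253×9.80665×ln(3.087) = 2481.1×1.1272 ≈ 2797 m/s.
Stage 2: m₀ = 14,014 kg, m_f = 14,014 − 10,400 = 3,614 kg; Δv = 278×9.80665×ln(3.878) = 2726.2×1.3552 ≈ 3695 m/s.
Stage 3: m₀ = 2,024 kg, m_f = 2,024 − 1,260 = 764 kg; Δv = 318×9.80665×ln(2.649) = 3118.5×0.9743 ≈ 3038 m/s.
Total Δv = 2797 + 3695 + 3038 = 9530 m/s.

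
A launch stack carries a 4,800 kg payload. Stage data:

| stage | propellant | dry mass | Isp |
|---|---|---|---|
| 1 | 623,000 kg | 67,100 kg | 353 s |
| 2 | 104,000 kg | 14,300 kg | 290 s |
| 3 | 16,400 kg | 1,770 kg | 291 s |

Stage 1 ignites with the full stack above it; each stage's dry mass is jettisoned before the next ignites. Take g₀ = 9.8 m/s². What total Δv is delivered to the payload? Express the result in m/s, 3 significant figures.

Ignition mass of stage 1 = 623,000+67,100 + 104,000+14,300 + 16,400+1,770 + 4,800 = 831,370 kg.
Stage 1: m₀ = 831,370 kg, m_f = 831,370 − 623,000 = 208,370 kg; Δv = 353×9.8×ln(3.99) = 3459.4×1.3838 ≈ 4787 m/s.
Stage 2: m₀ = 141,270 kg, m_f = 141,270 − 104,000 = 37,270 kg; Δv = 290×9.8×ln(3.79) = 2842.0×1.3325 ≈ 3787 m/s.
Stage 3: m₀ = 22,970 kg, m_f = 22,970 − 16,400 = 6,570 kg; Δv = 291×9.8×ln(3.496) = 2851.8×1.2517 ≈ 3570 m/s.
Total Δv = 4787 + 3787 + 3570 = 12144 m/s.

Δv ≈ 12100 m/s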